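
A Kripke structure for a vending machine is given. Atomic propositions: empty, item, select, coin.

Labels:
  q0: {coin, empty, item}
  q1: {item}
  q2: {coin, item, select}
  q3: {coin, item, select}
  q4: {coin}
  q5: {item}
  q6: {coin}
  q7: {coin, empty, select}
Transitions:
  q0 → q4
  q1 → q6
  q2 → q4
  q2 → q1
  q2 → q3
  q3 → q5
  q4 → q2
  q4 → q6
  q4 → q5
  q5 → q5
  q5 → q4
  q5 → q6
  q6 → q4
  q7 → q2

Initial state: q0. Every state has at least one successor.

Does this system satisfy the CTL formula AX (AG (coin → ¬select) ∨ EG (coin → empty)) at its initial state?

Violated

States satisfying AG (coin → ¬select) ∨ EG (coin → empty): {q5}.
States satisfying AX (AG (coin → ¬select) ∨ EG (coin → empty)): {q3}.
q0 ∉ Sat(AX (AG (coin → ¬select) ∨ EG (coin → empty))).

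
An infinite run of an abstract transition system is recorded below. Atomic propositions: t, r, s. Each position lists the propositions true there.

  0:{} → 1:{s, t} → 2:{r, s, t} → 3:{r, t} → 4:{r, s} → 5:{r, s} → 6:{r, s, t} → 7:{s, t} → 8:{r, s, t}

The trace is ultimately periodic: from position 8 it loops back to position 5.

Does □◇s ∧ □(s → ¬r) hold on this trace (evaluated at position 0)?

No

◇s holds at every position 0..8, and those are all positions ever visited, so □◇s holds.
s → ¬r must hold at every position from 0 onward. It fails at position 2, so □(s → ¬r) is false.
Positions where s holds: 1, 2, 4, 5, 6, 7, 8.
Check ¬r at each: 1→ok, 2→fails, 4→fails, 5→fails, 6→fails, 7→ok, 8→fails.
At position 0: □◇s is true; □(s → ¬r) is false; so □◇s ∧ □(s → ¬r) is false.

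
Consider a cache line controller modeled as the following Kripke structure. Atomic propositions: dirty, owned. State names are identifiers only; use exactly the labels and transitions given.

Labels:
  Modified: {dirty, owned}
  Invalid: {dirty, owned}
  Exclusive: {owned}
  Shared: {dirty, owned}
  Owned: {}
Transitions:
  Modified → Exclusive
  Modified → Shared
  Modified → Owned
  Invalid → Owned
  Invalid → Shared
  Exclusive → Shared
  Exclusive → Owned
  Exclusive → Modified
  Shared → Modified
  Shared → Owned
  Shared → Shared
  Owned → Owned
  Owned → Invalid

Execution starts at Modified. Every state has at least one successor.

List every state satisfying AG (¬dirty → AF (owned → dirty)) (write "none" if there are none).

States satisfying ¬dirty → AF (owned → dirty): {Modified, Invalid, Exclusive, Shared, Owned}.
States satisfying AG (¬dirty → AF (owned → dirty)): {Modified, Invalid, Exclusive, Shared, Owned}.

{Modified, Invalid, Exclusive, Shared, Owned}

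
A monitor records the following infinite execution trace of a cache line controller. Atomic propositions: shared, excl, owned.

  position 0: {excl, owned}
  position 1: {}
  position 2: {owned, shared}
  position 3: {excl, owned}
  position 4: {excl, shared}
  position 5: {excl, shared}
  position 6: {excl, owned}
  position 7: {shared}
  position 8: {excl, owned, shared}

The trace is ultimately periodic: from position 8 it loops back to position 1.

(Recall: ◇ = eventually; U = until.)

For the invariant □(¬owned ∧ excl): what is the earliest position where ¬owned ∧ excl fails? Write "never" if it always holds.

0

At position 0 the labels are {excl, owned}, so ¬owned ∧ excl is false there. This is the first violation.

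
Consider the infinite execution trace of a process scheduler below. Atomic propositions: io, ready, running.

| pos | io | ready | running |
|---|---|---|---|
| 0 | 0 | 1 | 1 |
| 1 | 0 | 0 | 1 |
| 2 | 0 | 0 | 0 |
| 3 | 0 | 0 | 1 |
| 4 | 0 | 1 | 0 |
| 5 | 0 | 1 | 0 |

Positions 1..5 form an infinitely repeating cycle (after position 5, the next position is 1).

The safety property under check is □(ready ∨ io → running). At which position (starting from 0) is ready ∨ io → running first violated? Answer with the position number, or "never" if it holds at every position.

Check ready ∨ io → running at each position in order: 0 ✓, 1 ✓, 2 ✓, 3 ✓.
At position 4 the labels are {ready}, so ready ∨ io → running is false there. This is the first violation.

4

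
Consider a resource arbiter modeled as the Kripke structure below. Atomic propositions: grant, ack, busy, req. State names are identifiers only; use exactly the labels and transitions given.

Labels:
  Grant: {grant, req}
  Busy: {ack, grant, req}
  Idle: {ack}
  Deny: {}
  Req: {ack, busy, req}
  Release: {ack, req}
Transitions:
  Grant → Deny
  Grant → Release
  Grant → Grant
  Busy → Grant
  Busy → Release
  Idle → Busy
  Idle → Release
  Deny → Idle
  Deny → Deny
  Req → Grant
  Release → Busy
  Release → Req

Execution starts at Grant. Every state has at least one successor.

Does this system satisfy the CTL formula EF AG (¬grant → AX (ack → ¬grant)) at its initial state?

Does not hold

States satisfying AG (¬grant → AX (ack → ¬grant)): ∅.
States satisfying EF AG (¬grant → AX (ack → ¬grant)): ∅.
No suitable path/successor from Grant witnesses the formula.
Grant ∉ Sat(EF AG (¬grant → AX (ack → ¬grant))).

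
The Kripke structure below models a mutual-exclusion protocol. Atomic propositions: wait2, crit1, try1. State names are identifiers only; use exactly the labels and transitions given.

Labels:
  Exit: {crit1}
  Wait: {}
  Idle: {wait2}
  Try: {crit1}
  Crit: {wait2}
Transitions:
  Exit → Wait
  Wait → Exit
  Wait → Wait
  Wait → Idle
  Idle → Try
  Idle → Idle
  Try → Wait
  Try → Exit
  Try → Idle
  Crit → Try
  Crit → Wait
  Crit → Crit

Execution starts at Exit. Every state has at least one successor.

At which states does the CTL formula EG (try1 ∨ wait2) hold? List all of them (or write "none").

{Idle, Crit}

States satisfying try1 ∨ wait2: {Idle, Crit}.
States satisfying EG (try1 ∨ wait2): {Idle, Crit}.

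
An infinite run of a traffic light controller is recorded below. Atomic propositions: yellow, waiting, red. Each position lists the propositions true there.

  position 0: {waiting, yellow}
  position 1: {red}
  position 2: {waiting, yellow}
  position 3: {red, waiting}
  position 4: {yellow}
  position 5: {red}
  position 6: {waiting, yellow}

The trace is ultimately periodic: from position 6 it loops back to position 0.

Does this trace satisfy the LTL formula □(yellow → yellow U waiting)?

Violated

yellow → yellow U waiting must hold at every position from 0 onward. It fails at position 4, so □(yellow → yellow U waiting) is false.
Positions where yellow holds: 0, 2, 4, 6.
Check yellow U waiting at each: 0→ok, 2→ok, 4→fails, 6→ok.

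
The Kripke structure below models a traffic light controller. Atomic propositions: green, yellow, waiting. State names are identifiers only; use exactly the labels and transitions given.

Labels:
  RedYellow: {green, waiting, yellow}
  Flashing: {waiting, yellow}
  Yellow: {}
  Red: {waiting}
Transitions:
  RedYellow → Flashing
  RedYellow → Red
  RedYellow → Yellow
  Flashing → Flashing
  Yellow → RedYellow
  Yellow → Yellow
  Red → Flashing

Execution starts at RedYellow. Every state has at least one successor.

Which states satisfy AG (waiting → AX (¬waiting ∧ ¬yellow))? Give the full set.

States satisfying waiting → AX (¬waiting ∧ ¬yellow): {Yellow}.
States satisfying AG (waiting → AX (¬waiting ∧ ¬yellow)): ∅.

none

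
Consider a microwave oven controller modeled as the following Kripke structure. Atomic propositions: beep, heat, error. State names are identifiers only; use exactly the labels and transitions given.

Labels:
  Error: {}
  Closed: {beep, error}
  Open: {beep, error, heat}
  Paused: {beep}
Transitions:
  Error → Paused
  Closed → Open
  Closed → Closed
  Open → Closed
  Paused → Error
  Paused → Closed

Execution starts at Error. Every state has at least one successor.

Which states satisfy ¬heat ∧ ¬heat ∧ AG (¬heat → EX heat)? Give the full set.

{Closed}

States satisfying ¬heat: {Error, Closed, Paused}.
States satisfying ¬heat ∧ ¬heat: {Error, Closed, Paused}.
States satisfying ¬heat → EX heat: {Closed, Open}.
States satisfying AG (¬heat → EX heat): {Closed, Open}.
States satisfying ¬heat ∧ ¬heat ∧ AG (¬heat → EX heat): {Closed}.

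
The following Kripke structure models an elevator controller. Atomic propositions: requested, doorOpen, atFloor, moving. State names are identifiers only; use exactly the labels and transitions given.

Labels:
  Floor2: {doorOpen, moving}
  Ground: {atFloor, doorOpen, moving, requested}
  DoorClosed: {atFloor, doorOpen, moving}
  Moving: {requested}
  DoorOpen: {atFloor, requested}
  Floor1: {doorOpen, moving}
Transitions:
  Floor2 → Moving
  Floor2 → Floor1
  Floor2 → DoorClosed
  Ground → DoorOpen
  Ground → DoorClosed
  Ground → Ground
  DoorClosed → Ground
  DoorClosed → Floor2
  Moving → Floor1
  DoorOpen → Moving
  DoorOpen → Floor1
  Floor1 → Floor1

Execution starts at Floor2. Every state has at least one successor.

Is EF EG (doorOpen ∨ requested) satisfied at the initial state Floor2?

Yes

States satisfying EG (doorOpen ∨ requested): {Floor2, Ground, DoorClosed, Moving, DoorOpen, Floor1}.
States satisfying EF EG (doorOpen ∨ requested): {Floor2, Ground, DoorClosed, Moving, DoorOpen, Floor1}.
Some path from Floor2 reaches a state where EG (doorOpen ∨ requested) holds.
Floor2 ∈ Sat(EF EG (doorOpen ∨ requested)).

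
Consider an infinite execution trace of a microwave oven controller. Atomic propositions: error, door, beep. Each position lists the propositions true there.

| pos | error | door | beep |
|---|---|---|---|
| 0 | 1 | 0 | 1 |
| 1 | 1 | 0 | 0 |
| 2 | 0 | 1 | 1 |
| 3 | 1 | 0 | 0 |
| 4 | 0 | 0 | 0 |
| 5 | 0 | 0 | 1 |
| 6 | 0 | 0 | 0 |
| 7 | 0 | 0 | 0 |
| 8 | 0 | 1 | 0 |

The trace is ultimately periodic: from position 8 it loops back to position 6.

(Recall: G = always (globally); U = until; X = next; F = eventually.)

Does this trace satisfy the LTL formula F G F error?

G F error is false at every position 0..8, so it never becomes true and F G F error fails.

Violated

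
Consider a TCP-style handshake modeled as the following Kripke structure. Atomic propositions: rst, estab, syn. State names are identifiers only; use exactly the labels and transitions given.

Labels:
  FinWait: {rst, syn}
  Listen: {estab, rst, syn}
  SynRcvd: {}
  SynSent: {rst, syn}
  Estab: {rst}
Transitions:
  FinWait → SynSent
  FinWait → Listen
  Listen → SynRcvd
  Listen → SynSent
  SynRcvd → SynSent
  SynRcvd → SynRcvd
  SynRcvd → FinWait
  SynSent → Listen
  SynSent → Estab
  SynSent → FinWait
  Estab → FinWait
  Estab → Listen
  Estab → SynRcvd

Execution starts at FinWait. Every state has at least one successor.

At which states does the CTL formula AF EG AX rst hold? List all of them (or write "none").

States satisfying EG AX rst: {FinWait, SynSent}.
States satisfying AF EG AX rst: {FinWait, SynSent}.

{FinWait, SynSent}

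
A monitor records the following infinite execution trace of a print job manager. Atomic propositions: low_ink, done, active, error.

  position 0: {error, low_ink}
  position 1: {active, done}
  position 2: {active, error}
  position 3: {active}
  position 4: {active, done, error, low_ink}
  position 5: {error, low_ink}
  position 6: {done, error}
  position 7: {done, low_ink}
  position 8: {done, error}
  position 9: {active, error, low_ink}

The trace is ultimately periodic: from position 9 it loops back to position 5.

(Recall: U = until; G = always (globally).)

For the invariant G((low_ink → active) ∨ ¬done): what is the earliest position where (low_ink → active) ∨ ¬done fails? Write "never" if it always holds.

Check (low_ink → active) ∨ ¬done at each position in order: 0 ✓, 1 ✓, 2 ✓, 3 ✓, 4 ✓, 5 ✓, 6 ✓.
At position 7 the labels are {done, low_ink}, so (low_ink → active) ∨ ¬done is false there. This is the first violation.

7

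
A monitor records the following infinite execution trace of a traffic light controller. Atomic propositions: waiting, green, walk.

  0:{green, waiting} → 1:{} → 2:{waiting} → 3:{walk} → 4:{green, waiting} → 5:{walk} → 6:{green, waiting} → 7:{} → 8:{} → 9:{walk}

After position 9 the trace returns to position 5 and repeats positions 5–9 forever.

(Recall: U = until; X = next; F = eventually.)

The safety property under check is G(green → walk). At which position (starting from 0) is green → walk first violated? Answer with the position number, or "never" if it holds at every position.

At position 0 the labels are {green, waiting}, so green → walk is false there. This is the first violation.

0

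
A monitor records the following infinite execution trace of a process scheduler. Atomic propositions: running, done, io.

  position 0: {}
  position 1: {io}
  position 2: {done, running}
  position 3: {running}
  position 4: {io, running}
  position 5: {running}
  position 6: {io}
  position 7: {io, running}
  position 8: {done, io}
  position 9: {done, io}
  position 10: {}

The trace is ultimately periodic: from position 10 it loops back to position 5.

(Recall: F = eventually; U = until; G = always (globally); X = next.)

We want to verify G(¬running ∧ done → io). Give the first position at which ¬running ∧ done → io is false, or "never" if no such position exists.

¬running ∧ done → io holds at every position 0..10, and those are all the positions the trace ever visits, so the invariant G(¬running ∧ done → io) is never violated.

never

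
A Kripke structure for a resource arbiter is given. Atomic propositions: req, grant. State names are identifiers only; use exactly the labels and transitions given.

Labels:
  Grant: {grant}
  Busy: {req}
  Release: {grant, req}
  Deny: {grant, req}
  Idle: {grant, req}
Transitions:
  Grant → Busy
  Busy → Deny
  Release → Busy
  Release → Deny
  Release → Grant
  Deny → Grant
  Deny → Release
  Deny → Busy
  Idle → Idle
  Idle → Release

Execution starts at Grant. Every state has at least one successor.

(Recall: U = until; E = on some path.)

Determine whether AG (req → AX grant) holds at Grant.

No

States satisfying req → AX grant: {Grant, Busy, Idle}.
States satisfying AG (req → AX grant): ∅.
Deny is reachable from Grant and violates req → AX grant, so AG fails at Grant.
Grant ∉ Sat(AG (req → AX grant)).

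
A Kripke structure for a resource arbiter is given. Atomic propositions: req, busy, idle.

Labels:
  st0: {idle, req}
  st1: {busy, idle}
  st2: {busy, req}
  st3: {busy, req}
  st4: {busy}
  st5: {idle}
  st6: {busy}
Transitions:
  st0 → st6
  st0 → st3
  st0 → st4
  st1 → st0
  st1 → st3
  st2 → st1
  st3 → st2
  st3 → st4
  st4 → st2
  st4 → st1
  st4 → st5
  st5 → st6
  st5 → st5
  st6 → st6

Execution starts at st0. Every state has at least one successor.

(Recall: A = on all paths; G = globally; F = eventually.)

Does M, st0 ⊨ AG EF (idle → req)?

States satisfying EF (idle → req): {st0, st1, st2, st3, st4, st5, st6}.
States satisfying AG EF (idle → req): {st0, st1, st2, st3, st4, st5, st6}.
Every state reachable from st0 satisfies EF (idle → req).
st0 ∈ Sat(AG EF (idle → req)).

Holds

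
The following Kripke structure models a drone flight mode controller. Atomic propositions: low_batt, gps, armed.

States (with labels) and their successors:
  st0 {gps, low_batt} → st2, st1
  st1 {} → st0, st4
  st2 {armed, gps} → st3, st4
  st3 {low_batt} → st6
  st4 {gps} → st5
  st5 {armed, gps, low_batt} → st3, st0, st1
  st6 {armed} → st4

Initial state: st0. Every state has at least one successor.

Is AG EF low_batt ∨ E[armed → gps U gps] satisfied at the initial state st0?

States satisfying EF low_batt: {st0, st1, st2, st3, st4, st5, st6}.
States satisfying AG EF low_batt: {st0, st1, st2, st3, st4, st5, st6}.
States satisfying armed → gps: {st0, st1, st2, st3, st4, st5}.
States satisfying gps: {st0, st2, st4, st5}.
States satisfying E[armed → gps U gps]: {st0, st1, st2, st4, st5}.
States satisfying AG EF low_batt ∨ E[armed → gps U gps]: {st0, st1, st2, st3, st4, st5, st6}.
st0 ∈ Sat(AG EF low_batt ∨ E[armed → gps U gps]).

Yes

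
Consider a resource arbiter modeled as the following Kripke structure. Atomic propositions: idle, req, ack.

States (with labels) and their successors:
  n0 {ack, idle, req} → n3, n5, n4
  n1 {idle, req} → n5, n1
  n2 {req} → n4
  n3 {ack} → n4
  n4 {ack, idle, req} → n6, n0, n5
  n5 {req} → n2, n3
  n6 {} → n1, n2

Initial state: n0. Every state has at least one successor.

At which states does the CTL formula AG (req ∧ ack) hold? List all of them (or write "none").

none

States satisfying req ∧ ack: {n0, n4}.
States satisfying AG (req ∧ ack): ∅.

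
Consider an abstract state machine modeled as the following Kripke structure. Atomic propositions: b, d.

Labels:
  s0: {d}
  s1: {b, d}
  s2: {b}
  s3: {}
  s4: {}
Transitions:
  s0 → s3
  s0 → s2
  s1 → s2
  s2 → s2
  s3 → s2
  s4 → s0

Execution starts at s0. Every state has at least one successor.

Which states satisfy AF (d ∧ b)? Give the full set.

States satisfying d ∧ b: {s1}.
States satisfying AF (d ∧ b): {s1}.

{s1}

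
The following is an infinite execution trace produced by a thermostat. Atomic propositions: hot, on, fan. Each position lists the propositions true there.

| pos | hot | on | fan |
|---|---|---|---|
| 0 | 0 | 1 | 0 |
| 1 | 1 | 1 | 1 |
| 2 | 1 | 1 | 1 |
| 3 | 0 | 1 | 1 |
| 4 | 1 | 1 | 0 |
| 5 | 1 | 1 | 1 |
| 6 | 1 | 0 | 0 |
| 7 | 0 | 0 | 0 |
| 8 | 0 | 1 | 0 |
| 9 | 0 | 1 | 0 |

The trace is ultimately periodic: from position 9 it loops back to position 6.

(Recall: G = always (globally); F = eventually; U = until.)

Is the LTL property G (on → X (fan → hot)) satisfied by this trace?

on → X (fan → hot) must hold at every position from 0 onward. It fails at position 2, so G (on → X (fan → hot)) is false.
Positions where on holds: 0, 1, 2, 3, 4, 5, 8, 9.
Check X (fan → hot) at each: 0→ok, 1→ok, 2→fails, 3→ok, 4→ok, 5→ok, 8→ok, 9→ok.

Does not hold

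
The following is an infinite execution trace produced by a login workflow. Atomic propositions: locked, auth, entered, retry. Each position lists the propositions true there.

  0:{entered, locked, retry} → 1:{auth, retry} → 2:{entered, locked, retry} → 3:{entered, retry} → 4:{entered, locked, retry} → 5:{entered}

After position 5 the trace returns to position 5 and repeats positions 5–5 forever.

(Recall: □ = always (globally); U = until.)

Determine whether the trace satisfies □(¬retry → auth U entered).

¬retry → auth U entered holds at every position 0..5, and those are all positions ever visited, so □(¬retry → auth U entered) holds.
Positions where ¬retry holds: 5.
Check auth U entered at each: 5→ok.

Satisfied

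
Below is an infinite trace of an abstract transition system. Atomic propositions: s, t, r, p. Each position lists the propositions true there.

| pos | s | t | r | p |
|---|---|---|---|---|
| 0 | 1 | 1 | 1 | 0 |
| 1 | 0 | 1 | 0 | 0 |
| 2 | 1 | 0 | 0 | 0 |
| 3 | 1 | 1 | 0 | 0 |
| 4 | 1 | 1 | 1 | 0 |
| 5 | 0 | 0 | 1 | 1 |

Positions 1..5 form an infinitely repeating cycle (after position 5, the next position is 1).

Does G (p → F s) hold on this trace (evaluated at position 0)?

Satisfied

p → F s holds at every position 0..5, and those are all positions ever visited, so G (p → F s) holds.
Positions where p holds: 5.
Check F s at each: 5→ok.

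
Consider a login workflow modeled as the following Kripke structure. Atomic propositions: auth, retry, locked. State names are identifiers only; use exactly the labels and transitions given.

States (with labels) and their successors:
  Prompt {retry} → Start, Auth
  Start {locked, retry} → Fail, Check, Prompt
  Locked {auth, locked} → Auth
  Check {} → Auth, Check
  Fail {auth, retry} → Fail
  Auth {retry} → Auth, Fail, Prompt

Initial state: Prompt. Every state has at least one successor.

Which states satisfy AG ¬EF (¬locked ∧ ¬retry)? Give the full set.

{Fail}

States satisfying ¬EF (¬locked ∧ ¬retry): {Fail}.
States satisfying AG ¬EF (¬locked ∧ ¬retry): {Fail}.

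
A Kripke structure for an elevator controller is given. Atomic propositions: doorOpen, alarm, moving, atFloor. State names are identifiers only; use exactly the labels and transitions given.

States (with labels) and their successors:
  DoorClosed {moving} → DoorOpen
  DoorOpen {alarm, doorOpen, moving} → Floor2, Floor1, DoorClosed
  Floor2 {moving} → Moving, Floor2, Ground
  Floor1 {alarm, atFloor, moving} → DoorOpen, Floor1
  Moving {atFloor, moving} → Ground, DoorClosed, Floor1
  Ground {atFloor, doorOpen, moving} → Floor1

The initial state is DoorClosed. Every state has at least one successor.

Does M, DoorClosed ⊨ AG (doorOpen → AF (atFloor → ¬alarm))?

States satisfying doorOpen → AF (atFloor → ¬alarm): {DoorClosed, DoorOpen, Floor2, Floor1, Moving, Ground}.
States satisfying AG (doorOpen → AF (atFloor → ¬alarm)): {DoorClosed, DoorOpen, Floor2, Floor1, Moving, Ground}.
Every state reachable from DoorClosed satisfies doorOpen → AF (atFloor → ¬alarm).
DoorClosed ∈ Sat(AG (doorOpen → AF (atFloor → ¬alarm))).

Yes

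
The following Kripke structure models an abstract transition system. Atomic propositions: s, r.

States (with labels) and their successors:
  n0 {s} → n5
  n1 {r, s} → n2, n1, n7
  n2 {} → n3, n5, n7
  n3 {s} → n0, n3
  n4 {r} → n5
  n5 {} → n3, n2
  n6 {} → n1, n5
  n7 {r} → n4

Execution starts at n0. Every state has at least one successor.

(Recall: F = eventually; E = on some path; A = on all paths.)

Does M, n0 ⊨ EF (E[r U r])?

States satisfying E[r U r]: {n1, n4, n7}.
States satisfying EF (E[r U r]): {n0, n1, n2, n3, n4, n5, n6, n7}.
Some path from n0 reaches a state where E[r U r] holds.
n0 ∈ Sat(EF (E[r U r])).

Holds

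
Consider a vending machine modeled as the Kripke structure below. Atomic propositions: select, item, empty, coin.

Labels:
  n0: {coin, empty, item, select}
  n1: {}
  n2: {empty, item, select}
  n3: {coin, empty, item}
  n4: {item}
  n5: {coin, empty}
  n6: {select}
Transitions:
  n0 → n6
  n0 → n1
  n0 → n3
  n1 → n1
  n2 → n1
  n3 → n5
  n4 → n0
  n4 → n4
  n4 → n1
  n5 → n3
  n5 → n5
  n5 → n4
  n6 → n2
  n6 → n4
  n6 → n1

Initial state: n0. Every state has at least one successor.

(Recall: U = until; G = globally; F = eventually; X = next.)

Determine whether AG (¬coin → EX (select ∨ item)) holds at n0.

States satisfying ¬coin → EX (select ∨ item): {n0, n3, n4, n5, n6}.
States satisfying AG (¬coin → EX (select ∨ item)): ∅.
n1 is reachable from n0 and violates ¬coin → EX (select ∨ item), so AG fails at n0.
n0 ∉ Sat(AG (¬coin → EX (select ∨ item))).

No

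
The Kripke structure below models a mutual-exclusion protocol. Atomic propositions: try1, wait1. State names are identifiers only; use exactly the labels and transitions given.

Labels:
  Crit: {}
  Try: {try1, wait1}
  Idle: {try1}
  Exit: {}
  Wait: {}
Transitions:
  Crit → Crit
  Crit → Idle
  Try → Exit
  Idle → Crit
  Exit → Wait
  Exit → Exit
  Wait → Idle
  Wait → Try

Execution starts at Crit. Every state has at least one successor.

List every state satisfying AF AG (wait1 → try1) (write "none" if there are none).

States satisfying AG (wait1 → try1): {Crit, Try, Idle, Exit, Wait}.
States satisfying AF AG (wait1 → try1): {Crit, Try, Idle, Exit, Wait}.

{Crit, Try, Idle, Exit, Wait}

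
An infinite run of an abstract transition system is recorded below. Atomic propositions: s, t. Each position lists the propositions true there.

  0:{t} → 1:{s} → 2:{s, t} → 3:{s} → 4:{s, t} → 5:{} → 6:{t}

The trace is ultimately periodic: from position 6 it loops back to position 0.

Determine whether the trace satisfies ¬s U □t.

Does not hold

Walking from position 0: at position 1, □t has not yet held and ¬s fails, so ¬s U □t is false.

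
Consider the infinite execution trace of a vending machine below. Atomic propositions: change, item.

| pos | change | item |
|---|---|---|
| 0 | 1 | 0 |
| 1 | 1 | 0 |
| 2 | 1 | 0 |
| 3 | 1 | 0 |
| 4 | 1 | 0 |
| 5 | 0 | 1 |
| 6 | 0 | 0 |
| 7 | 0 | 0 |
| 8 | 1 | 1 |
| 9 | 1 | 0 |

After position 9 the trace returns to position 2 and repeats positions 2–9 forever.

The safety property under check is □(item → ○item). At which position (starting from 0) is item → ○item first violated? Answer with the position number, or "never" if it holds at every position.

5

Check item → ○item at each position in order: 0 ✓, 1 ✓, 2 ✓, 3 ✓, 4 ✓.
At position 5 the labels are {item} and the next position 6 has {}, so item → ○item is false there. This is the first violation.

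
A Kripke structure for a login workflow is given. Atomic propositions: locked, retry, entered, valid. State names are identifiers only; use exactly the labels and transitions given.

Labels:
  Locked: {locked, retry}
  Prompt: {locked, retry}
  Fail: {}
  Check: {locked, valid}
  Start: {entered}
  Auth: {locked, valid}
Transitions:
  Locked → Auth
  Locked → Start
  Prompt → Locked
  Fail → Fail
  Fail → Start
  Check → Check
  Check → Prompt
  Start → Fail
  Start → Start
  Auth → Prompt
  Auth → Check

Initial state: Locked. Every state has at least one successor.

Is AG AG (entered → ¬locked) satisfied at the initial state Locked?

States satisfying AG (entered → ¬locked): {Locked, Prompt, Fail, Check, Start, Auth}.
States satisfying AG AG (entered → ¬locked): {Locked, Prompt, Fail, Check, Start, Auth}.
Every state reachable from Locked satisfies AG (entered → ¬locked).
Locked ∈ Sat(AG AG (entered → ¬locked)).

Yes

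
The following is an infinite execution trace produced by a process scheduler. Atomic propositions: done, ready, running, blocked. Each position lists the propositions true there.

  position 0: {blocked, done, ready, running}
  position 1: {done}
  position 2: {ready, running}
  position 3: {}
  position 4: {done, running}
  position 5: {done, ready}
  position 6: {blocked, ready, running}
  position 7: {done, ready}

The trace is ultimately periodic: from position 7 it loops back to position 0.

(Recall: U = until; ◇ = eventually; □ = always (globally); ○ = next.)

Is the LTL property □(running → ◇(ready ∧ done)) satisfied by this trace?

running → ◇(ready ∧ done) holds at every position 0..7, and those are all positions ever visited, so □(running → ◇(ready ∧ done)) holds.
Positions where running holds: 0, 2, 4, 6.
Check ◇(ready ∧ done) at each: 0→ok, 2→ok, 4→ok, 6→ok.

Satisfied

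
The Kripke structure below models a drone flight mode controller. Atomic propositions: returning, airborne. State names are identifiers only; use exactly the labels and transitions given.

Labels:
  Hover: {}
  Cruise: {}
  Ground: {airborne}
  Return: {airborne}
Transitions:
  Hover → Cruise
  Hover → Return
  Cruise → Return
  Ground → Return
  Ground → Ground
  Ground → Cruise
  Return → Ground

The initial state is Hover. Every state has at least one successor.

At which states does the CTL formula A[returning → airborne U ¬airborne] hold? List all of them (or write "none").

States satisfying returning → airborne: {Hover, Cruise, Ground, Return}.
States satisfying ¬airborne: {Hover, Cruise}.
States satisfying A[returning → airborne U ¬airborne]: {Hover, Cruise}.

{Hover, Cruise}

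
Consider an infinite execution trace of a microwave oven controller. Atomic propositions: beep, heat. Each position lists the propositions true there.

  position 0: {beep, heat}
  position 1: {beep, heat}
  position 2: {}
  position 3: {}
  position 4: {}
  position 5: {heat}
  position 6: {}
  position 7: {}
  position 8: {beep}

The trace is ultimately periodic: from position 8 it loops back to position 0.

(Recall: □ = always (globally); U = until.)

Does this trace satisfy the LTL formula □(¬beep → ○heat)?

¬beep → ○heat must hold at every position from 0 onward. It fails at position 2, so □(¬beep → ○heat) is false.
Positions where ¬beep holds: 2, 3, 4, 5, 6, 7.
Check ○heat at each: 2→fails, 3→fails, 4→ok, 5→fails, 6→fails, 7→fails.

Violated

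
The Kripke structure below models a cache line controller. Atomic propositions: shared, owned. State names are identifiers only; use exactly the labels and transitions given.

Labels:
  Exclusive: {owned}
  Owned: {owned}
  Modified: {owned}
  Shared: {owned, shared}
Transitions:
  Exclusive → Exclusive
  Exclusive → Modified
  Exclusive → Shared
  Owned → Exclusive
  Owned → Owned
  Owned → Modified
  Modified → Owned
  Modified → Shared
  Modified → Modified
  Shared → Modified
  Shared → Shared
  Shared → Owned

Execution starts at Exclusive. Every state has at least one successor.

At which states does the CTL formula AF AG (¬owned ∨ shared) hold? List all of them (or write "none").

States satisfying AG (¬owned ∨ shared): ∅.
States satisfying AF AG (¬owned ∨ shared): ∅.

none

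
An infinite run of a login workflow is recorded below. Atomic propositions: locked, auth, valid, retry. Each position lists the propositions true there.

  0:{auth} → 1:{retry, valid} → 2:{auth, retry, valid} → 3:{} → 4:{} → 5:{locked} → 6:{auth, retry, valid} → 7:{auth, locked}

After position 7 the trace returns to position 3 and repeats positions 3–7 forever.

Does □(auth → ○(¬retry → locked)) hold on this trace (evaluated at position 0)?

auth → ○(¬retry → locked) must hold at every position from 0 onward. It fails at position 2, so □(auth → ○(¬retry → locked)) is false.
Positions where auth holds: 0, 2, 6, 7.
Check ○(¬retry → locked) at each: 0→ok, 2→fails, 6→ok, 7→fails.

Violated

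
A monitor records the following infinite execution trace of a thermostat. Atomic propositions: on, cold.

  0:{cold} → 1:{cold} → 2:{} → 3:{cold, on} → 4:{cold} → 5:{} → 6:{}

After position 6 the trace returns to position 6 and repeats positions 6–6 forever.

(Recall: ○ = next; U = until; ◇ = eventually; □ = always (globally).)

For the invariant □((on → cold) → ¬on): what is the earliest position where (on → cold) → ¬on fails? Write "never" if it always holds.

3

Check (on → cold) → ¬on at each position in order: 0 ✓, 1 ✓, 2 ✓.
At position 3 the labels are {cold, on}, so (on → cold) → ¬on is false there. This is the first violation.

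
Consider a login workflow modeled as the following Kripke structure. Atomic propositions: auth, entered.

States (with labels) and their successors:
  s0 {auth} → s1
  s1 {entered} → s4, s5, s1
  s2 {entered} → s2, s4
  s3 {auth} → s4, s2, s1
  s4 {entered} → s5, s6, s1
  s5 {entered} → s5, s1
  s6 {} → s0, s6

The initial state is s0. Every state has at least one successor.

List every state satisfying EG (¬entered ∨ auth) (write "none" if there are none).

States satisfying ¬entered ∨ auth: {s0, s3, s6}.
States satisfying EG (¬entered ∨ auth): {s6}.

{s6}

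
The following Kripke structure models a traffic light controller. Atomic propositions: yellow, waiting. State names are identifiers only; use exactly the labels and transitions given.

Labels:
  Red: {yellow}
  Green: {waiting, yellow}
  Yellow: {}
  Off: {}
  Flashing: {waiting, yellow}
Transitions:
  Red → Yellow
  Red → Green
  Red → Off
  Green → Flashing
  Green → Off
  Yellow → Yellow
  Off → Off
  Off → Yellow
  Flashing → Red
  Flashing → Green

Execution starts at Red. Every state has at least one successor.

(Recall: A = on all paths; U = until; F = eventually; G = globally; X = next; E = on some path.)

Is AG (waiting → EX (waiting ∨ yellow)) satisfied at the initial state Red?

States satisfying waiting → EX (waiting ∨ yellow): {Red, Green, Yellow, Off, Flashing}.
States satisfying AG (waiting → EX (waiting ∨ yellow)): {Red, Green, Yellow, Off, Flashing}.
Every state reachable from Red satisfies waiting → EX (waiting ∨ yellow).
Red ∈ Sat(AG (waiting → EX (waiting ∨ yellow))).

Satisfied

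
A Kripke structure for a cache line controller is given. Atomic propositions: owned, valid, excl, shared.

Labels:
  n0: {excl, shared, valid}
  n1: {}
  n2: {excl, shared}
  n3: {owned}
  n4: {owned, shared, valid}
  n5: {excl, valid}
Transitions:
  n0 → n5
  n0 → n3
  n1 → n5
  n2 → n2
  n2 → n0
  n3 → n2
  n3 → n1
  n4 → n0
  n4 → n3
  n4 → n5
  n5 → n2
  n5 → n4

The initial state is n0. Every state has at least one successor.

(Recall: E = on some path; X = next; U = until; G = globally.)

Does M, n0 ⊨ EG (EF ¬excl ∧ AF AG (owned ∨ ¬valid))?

States satisfying EF ¬excl ∧ AF AG (owned ∨ ¬valid): ∅.
States satisfying EG (EF ¬excl ∧ AF AG (owned ∨ ¬valid)): ∅.
No suitable path/successor from n0 witnesses the formula.
n0 ∉ Sat(EG (EF ¬excl ∧ AF AG (owned ∨ ¬valid))).

Does not hold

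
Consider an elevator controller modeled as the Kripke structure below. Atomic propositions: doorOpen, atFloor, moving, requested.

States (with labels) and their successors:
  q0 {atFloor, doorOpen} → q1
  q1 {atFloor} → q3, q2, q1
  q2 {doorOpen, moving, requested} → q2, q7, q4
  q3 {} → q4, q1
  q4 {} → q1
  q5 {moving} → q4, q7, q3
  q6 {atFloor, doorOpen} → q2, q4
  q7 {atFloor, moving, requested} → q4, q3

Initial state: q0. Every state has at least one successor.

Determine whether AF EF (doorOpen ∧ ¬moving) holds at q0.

States satisfying EF (doorOpen ∧ ¬moving): {q0, q6}.
States satisfying AF EF (doorOpen ∧ ¬moving): {q0, q6}.
q0 ∈ Sat(AF EF (doorOpen ∧ ¬moving)).

Holds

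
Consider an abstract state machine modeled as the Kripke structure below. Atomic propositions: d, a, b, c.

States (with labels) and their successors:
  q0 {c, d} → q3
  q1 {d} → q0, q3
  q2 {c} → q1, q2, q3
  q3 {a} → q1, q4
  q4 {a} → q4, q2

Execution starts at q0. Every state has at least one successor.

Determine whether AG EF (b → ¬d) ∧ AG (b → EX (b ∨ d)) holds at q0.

States satisfying EF (b → ¬d): {q0, q1, q2, q3, q4}.
States satisfying AG EF (b → ¬d): {q0, q1, q2, q3, q4}.
States satisfying b → EX (b ∨ d): {q0, q1, q2, q3, q4}.
States satisfying AG (b → EX (b ∨ d)): {q0, q1, q2, q3, q4}.
States satisfying AG EF (b → ¬d) ∧ AG (b → EX (b ∨ d)): {q0, q1, q2, q3, q4}.
q0 ∈ Sat(AG EF (b → ¬d) ∧ AG (b → EX (b ∨ d))).

Satisfied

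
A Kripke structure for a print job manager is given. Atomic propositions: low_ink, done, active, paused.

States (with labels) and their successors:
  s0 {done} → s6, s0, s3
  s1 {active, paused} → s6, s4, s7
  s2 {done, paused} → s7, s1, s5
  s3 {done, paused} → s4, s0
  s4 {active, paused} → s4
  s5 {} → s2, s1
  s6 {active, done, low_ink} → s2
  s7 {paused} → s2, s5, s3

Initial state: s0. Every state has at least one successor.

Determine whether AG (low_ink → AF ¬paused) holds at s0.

States satisfying low_ink → AF ¬paused: {s0, s1, s2, s3, s4, s5, s6, s7}.
States satisfying AG (low_ink → AF ¬paused): {s0, s1, s2, s3, s4, s5, s6, s7}.
Every state reachable from s0 satisfies low_ink → AF ¬paused.
s0 ∈ Sat(AG (low_ink → AF ¬paused)).

Yes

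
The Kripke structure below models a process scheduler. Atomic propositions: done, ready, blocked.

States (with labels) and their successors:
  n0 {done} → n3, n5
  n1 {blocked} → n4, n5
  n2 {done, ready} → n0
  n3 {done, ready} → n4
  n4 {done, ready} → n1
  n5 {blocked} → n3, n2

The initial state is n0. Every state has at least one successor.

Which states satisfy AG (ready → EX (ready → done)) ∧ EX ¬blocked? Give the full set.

{n0, n1, n2, n3, n5}

States satisfying ready → EX (ready → done): {n0, n1, n2, n3, n4, n5}.
States satisfying AG (ready → EX (ready → done)): {n0, n1, n2, n3, n4, n5}.
States satisfying ¬blocked: {n0, n2, n3, n4}.
States satisfying EX ¬blocked: {n0, n1, n2, n3, n5}.
States satisfying AG (ready → EX (ready → done)) ∧ EX ¬blocked: {n0, n1, n2, n3, n5}.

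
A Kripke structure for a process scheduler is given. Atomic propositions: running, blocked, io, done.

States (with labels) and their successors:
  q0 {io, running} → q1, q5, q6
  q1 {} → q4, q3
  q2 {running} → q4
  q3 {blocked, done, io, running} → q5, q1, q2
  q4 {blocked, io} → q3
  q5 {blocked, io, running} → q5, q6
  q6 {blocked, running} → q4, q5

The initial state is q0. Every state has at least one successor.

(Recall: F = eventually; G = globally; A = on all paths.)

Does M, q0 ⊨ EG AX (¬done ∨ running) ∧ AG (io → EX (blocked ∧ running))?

States satisfying AX (¬done ∨ running): {q0, q1, q2, q3, q4, q5, q6}.
States satisfying EG AX (¬done ∨ running): {q0, q1, q2, q3, q4, q5, q6}.
States satisfying io → EX (blocked ∧ running): {q0, q1, q2, q3, q4, q5, q6}.
States satisfying AG (io → EX (blocked ∧ running)): {q0, q1, q2, q3, q4, q5, q6}.
States satisfying EG AX (¬done ∨ running) ∧ AG (io → EX (blocked ∧ running)): {q0, q1, q2, q3, q4, q5, q6}.
q0 ∈ Sat(EG AX (¬done ∨ running) ∧ AG (io → EX (blocked ∧ running))).

Satisfied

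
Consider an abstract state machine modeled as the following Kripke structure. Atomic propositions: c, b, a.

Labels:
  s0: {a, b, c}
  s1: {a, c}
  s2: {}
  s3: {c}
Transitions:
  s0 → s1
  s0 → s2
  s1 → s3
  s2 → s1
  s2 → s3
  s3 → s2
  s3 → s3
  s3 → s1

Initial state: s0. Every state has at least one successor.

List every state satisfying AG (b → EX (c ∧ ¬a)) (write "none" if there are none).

{s1, s2, s3}

States satisfying b → EX (c ∧ ¬a): {s1, s2, s3}.
States satisfying AG (b → EX (c ∧ ¬a)): {s1, s2, s3}.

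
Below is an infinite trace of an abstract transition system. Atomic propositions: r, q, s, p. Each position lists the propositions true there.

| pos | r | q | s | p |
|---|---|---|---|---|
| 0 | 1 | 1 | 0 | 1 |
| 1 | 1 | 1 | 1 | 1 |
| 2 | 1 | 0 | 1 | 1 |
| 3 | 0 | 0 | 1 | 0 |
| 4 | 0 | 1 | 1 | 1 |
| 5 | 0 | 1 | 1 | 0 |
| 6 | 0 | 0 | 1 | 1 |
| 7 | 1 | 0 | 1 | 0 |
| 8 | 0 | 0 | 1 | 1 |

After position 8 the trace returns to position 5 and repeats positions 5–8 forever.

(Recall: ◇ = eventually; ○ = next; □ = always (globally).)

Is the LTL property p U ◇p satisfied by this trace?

Satisfied

Walking from position 0: ◇p first holds at position 0, and p holds at every earlier position along the way, so p U ◇p holds.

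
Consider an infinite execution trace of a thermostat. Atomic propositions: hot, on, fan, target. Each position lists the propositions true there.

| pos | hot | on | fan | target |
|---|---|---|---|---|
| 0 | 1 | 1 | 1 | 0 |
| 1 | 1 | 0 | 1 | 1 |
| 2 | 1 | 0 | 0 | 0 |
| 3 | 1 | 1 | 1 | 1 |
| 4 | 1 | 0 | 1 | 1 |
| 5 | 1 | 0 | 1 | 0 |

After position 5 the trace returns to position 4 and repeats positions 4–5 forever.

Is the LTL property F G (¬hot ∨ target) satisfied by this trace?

Violated

G (¬hot ∨ target) is false at every position 0..5, so it never becomes true and F G (¬hot ∨ target) fails.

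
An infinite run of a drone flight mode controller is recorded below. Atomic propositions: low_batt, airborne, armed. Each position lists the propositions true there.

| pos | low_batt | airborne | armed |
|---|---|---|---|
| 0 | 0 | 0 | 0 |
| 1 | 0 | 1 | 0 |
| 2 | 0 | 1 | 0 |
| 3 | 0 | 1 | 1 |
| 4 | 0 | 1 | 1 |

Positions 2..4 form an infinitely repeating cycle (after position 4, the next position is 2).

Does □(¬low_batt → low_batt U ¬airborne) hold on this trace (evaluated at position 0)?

Violated

¬low_batt → low_batt U ¬airborne must hold at every position from 0 onward. It fails at position 1, so □(¬low_batt → low_batt U ¬airborne) is false.
Positions where ¬low_batt holds: 0, 1, 2, 3, 4.
Check low_batt U ¬airborne at each: 0→ok, 1→fails, 2→fails, 3→fails, 4→fails.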